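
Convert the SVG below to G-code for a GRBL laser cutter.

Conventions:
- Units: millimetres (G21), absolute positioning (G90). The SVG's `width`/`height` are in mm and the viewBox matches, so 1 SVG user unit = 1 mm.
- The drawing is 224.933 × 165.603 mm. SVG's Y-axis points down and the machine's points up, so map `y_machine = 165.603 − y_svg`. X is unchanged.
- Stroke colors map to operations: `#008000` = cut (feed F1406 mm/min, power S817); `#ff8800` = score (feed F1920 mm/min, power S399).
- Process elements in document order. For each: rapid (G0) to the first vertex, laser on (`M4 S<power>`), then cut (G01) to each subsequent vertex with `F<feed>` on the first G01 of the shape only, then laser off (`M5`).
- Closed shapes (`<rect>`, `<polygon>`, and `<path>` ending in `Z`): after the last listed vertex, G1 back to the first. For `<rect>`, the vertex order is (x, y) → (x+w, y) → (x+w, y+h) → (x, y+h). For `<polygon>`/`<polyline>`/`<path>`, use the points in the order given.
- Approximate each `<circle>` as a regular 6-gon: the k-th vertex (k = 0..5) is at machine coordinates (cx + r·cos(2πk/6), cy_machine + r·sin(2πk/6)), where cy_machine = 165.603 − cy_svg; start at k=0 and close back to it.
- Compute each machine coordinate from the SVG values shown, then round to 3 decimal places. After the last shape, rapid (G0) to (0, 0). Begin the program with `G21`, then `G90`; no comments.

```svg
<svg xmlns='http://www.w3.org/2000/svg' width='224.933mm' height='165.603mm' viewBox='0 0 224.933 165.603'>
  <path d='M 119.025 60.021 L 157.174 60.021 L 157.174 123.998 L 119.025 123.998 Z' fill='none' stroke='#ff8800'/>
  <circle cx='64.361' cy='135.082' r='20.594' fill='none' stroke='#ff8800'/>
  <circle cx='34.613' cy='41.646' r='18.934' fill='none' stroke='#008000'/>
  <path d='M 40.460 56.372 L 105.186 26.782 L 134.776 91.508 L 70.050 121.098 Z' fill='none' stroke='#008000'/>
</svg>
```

G21
G90
G0 X119.025 Y105.582
M4 S399
G01 X157.174 Y105.582 F1920
G01 X157.174 Y41.605
G01 X119.025 Y41.605
G01 X119.025 Y105.582
M5
G0 X84.955 Y30.521
M4 S399
G01 X74.658 Y48.356 F1920
G01 X54.064 Y48.356
G01 X43.767 Y30.521
G01 X54.064 Y12.686
G01 X74.658 Y12.686
G01 X84.955 Y30.521
M5
G0 X53.547 Y123.957
M4 S817
G01 X44.080 Y140.354 F1406
G01 X25.146 Y140.354
G01 X15.679 Y123.957
G01 X25.146 Y107.560
G01 X44.080 Y107.560
G01 X53.547 Y123.957
M5
G0 X40.460 Y109.231
M4 S817
G01 X105.186 Y138.821 F1406
G01 X134.776 Y74.095
G01 X70.050 Y44.505
G01 X40.460 Y109.231
M5
G0 X0.000 Y0.000

1 u = 1 mm; y_m = 165.603 − y.

[1] `<path>` rectangle, #ff8800→score S399 F1920: (119.025,105.582) → (157.174,105.582) → (157.174,41.605) → (119.025,41.605) → (119.025,105.582) (closed)

[2] `<circle>` circle, #ff8800→score S399 F1920: (84.955,30.521) → (74.658,48.356) → (54.064,48.356) → (43.767,30.521) → (54.064,12.686) → (74.658,12.686) → (84.955,30.521) (closed)

[3] `<circle>` circle, #008000→cut S817 F1406: (53.547,123.957) → (44.080,140.354) → (25.146,140.354) → (15.679,123.957) → (25.146,107.560) → (44.080,107.560) → (53.547,123.957) (closed)

[4] `<path>` regular polygon, #008000→cut S817 F1406: (40.460,109.231) → (105.186,138.821) → (134.776,74.095) → (70.050,44.505) → (40.460,109.231) (closed)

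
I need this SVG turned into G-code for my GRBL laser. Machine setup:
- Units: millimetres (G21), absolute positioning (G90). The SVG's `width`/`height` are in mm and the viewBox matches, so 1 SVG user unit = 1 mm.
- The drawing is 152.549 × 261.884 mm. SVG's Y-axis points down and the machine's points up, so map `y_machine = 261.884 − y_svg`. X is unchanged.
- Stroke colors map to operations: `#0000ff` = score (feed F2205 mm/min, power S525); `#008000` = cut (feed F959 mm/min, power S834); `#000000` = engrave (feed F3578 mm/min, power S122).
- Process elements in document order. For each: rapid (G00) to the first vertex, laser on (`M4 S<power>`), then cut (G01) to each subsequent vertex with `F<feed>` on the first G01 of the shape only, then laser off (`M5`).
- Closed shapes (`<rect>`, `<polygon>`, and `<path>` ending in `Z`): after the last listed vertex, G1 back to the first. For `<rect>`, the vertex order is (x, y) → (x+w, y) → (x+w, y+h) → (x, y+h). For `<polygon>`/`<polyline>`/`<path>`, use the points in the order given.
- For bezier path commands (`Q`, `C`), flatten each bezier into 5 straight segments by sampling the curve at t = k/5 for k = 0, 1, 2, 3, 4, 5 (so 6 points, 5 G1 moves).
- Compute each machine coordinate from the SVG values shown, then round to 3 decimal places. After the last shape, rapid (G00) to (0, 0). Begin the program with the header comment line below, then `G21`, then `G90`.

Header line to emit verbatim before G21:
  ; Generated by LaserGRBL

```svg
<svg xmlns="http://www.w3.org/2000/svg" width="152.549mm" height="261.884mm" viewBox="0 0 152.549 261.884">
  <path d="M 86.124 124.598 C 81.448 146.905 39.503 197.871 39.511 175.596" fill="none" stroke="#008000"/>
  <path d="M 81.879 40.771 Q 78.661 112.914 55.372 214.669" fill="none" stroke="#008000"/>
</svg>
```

Since the viewBox matches the mm dimensions, user units are millimetres directly. The only transform is the Y-flip y_m = 261.884 − y_svg.

Shape 1 is a cubic bezier drawn with `<path>`. Its stroke #008000 means cut at S834, F959. After flipping Y the toolpath is (86.124,137.286) → (79.480,121.278) → (67.694,103.283) → (54.569,88.192) → (43.907,80.897) → (39.511,86.288).

Shape 2 is a quadratic bezier drawn with `<path>`. Its stroke #008000 means cut at S834, F959. After flipping Y the toolpath is (81.879,221.113) → (79.789,191.071) → (76.093,158.661) → (70.792,123.881) → (63.885,86.733) → (55.372,47.215).

; Generated by LaserGRBL
G21
G90
G00 X86.124 Y137.286
M4 S834
G01 X79.480 Y121.278 F959
G01 X67.694 Y103.283
G01 X54.569 Y88.192
G01 X43.907 Y80.897
G01 X39.511 Y86.288
M5
G00 X81.879 Y221.113
M4 S834
G01 X79.789 Y191.071 F959
G01 X76.093 Y158.661
G01 X70.792 Y123.881
G01 X63.885 Y86.733
G01 X55.372 Y47.215
M5
G00 X0.000 Y0.000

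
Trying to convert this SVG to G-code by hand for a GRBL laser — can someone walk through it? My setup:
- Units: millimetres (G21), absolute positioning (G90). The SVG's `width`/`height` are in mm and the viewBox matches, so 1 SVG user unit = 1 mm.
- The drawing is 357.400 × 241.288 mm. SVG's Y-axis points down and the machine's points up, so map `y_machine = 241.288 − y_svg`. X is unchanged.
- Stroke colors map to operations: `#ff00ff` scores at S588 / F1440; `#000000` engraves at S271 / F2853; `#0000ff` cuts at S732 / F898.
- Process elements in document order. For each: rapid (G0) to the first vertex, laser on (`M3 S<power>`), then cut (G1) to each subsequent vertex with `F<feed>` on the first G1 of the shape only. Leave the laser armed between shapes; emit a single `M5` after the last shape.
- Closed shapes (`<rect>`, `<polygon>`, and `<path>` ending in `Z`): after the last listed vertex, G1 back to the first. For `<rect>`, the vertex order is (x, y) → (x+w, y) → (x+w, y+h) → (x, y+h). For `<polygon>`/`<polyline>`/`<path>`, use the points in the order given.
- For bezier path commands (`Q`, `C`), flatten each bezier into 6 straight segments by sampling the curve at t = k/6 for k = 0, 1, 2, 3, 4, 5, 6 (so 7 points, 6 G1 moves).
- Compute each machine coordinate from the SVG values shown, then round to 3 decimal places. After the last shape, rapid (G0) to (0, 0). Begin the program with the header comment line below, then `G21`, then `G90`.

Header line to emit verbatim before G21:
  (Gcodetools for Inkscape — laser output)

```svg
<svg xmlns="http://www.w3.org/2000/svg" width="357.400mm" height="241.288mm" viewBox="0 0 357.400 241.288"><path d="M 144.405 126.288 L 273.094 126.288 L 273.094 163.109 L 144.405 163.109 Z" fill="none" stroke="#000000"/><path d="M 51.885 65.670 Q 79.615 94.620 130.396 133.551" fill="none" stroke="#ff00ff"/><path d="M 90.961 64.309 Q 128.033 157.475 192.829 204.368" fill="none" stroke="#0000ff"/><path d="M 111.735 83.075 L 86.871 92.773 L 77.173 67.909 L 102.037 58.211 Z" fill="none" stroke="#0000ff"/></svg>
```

Since the viewBox matches the mm dimensions, user units are millimetres directly. The only transform is the Y-flip y_m = 241.288 − y_svg.

Shape 1 is a rectangle drawn with `<path>`. Its stroke #000000 means engrave at S271, F2853. After flipping Y the toolpath is (144.405,115.000) → (273.094,115.000) → (273.094,78.179) → (144.405,78.179) → (144.405,115.000), returning to the start.

Shape 2 is a quadratic bezier drawn with `<path>`. Its stroke #ff00ff means score at S588, F1440. After flipping Y the toolpath is (51.885,175.618) → (61.769,165.691) → (72.933,155.209) → (85.378,144.173) → (99.103,132.582) → (114.109,120.437) → (130.396,107.737).

Shape 3 is a quadratic bezier drawn with `<path>`. Its stroke #0000ff means cut at S732, F898. After flipping Y the toolpath is (90.961,176.979) → (104.088,147.209) → (118.756,120.010) → (134.964,95.381) → (152.712,73.323) → (172.000,53.836) → (192.829,36.920).

Shape 4 is a regular polygon drawn with `<path>`. Its stroke #0000ff means cut at S732, F898. After flipping Y the toolpath is (111.735,158.213) → (86.871,148.515) → (77.173,173.379) → (102.037,183.077) → (111.735,158.213), returning to the start.

(Gcodetools for Inkscape — laser output)
G21
G90
G0 X144.405 Y115.000
M3 S271
G1 X273.094 Y115.000 F2853
G1 X273.094 Y78.179
G1 X144.405 Y78.179
G1 X144.405 Y115.000
G0 X51.885 Y175.618
M3 S588
G1 X61.769 Y165.691 F1440
G1 X72.933 Y155.209
G1 X85.378 Y144.173
G1 X99.103 Y132.582
G1 X114.109 Y120.437
G1 X130.396 Y107.737
G0 X90.961 Y176.979
M3 S732
G1 X104.088 Y147.209 F898
G1 X118.756 Y120.010
G1 X134.964 Y95.381
G1 X152.712 Y73.323
G1 X172.000 Y53.836
G1 X192.829 Y36.920
G0 X111.735 Y158.213
M3 S732
G1 X86.871 Y148.515 F898
G1 X77.173 Y173.379
G1 X102.037 Y183.077
G1 X111.735 Y158.213
M5
G0 X0.000 Y0.000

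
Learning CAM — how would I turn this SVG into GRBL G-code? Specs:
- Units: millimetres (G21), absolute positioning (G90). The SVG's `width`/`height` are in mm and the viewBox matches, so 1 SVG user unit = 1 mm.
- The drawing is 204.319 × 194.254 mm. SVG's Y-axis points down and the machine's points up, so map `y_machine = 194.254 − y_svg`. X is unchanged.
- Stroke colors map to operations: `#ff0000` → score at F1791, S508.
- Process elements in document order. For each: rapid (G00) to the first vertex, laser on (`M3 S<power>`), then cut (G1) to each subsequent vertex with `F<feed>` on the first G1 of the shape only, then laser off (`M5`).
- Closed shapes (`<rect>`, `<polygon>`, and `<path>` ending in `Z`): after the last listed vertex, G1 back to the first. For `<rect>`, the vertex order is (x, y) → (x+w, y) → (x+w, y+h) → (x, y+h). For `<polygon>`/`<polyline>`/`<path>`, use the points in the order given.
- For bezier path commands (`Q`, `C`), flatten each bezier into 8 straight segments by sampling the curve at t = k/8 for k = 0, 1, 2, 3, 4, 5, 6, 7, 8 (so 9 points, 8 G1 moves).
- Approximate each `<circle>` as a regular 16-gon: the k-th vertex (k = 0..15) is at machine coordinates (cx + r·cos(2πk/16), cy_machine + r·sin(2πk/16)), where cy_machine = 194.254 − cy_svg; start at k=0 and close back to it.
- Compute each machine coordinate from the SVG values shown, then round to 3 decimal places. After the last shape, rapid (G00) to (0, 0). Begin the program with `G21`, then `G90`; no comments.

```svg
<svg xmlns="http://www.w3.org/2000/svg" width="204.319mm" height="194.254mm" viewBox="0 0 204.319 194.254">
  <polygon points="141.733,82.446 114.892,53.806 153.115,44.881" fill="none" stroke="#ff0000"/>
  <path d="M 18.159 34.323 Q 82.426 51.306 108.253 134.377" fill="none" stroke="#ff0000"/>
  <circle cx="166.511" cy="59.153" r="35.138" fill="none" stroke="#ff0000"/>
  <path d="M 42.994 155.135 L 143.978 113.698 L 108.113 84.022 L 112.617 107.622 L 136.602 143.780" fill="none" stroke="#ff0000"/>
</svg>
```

viewBox `0 0 204.319 194.254` with mm width/height → 1 unit = 1 mm. Flip: y_m = 194.254 − y_svg.

**Shape 1** — `<polygon>` regular polygon, stroke `#ff0000` → score (S508, F1791). Machine vertices: (141.733,111.808) → (114.892,140.448) → (153.115,149.373) → (141.733,111.808). Closed: final G1 returns to the first vertex.

**Shape 2** — `<path>` quadratic bezier, stroke `#ff0000` → score (S508, F1791). Control points (SVG): P0=(18.159,34.323), P1=(82.426,51.306), P2=(108.253,134.377); sampled at t=k/8. Machine vertices: (18.159,159.931) → (33.625,154.653) → (47.890,147.309) → (60.954,137.900) → (72.816,126.426) → (83.477,112.887) → (92.937,97.282) → (101.196,79.612) → (108.253,59.877). Open path.

**Shape 3** — `<circle>` circle, stroke `#ff0000` → score (S508, F1791). Machine vertices: (201.649,135.101) → (198.974,148.548) → (191.357,159.947) → (179.958,167.564) → (166.511,170.239) → (153.064,167.564) → (141.665,159.947) → (134.048,148.548) → (131.373,135.101) → (134.048,121.654) → (141.665,110.255) → (153.064,102.638) → (166.511,99.963) → (179.958,102.638) → (191.357,110.255) → (198.974,121.654) → (201.649,135.101). Closed: final G1 returns to the first vertex.

**Shape 4** — `<path>` open polyline, stroke `#ff0000` → score (S508, F1791). Machine vertices: (42.994,39.119) → (143.978,80.556) → (108.113,110.232) → (112.617,86.632) → (136.602,50.474). Open path.

G21
G90
G00 X141.733 Y111.808
M3 S508
G1 X114.892 Y140.448 F1791
G1 X153.115 Y149.373
G1 X141.733 Y111.808
M5
G00 X18.159 Y159.931
M3 S508
G1 X33.625 Y154.653 F1791
G1 X47.890 Y147.309
G1 X60.954 Y137.900
G1 X72.816 Y126.426
G1 X83.477 Y112.887
G1 X92.937 Y97.282
G1 X101.196 Y79.612
G1 X108.253 Y59.877
M5
G00 X201.649 Y135.101
M3 S508
G1 X198.974 Y148.548 F1791
G1 X191.357 Y159.947
G1 X179.958 Y167.564
G1 X166.511 Y170.239
G1 X153.064 Y167.564
G1 X141.665 Y159.947
G1 X134.048 Y148.548
G1 X131.373 Y135.101
G1 X134.048 Y121.654
G1 X141.665 Y110.255
G1 X153.064 Y102.638
G1 X166.511 Y99.963
G1 X179.958 Y102.638
G1 X191.357 Y110.255
G1 X198.974 Y121.654
G1 X201.649 Y135.101
M5
G00 X42.994 Y39.119
M3 S508
G1 X143.978 Y80.556 F1791
G1 X108.113 Y110.232
G1 X112.617 Y86.632
G1 X136.602 Y50.474
M5
G00 X0.000 Y0.000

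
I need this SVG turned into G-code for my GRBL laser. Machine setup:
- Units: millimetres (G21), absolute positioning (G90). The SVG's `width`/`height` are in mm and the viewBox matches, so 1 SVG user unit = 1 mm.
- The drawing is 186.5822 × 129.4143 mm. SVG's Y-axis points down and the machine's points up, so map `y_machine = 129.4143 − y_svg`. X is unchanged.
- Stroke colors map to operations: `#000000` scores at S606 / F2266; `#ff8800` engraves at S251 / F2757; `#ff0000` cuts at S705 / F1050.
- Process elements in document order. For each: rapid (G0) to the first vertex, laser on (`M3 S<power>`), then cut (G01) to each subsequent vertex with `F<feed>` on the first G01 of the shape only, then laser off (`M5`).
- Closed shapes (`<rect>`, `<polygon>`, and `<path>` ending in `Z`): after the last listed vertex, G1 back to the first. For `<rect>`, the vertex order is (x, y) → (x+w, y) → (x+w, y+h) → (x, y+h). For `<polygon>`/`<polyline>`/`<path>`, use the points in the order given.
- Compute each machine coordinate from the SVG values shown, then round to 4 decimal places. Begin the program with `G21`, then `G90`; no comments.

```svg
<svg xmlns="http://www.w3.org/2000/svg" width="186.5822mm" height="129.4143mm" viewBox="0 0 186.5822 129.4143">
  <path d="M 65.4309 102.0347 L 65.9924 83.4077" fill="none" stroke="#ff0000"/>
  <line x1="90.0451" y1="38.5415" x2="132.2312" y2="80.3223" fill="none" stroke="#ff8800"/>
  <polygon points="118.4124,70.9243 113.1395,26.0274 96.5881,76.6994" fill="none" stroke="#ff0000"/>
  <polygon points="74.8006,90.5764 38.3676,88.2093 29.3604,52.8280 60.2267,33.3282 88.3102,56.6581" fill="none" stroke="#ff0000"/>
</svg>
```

G21
G90
G0 X65.4309 Y27.3796
M3 S705
G01 X65.9924 Y46.0066 F1050
M5
G0 X90.0451 Y90.8728
M3 S251
G01 X132.2312 Y49.0920 F2757
M5
G0 X118.4124 Y58.4900
M3 S705
G01 X113.1395 Y103.3869 F1050
G01 X96.5881 Y52.7149
G01 X118.4124 Y58.4900
M5
G0 X74.8006 Y38.8379
M3 S705
G01 X38.3676 Y41.2050 F1050
G01 X29.3604 Y76.5863
G01 X60.2267 Y96.0861
G01 X88.3102 Y72.7562
G01 X74.8006 Y38.8379
M5

1 u = 1 mm; y_m = 129.4143 − y.

[1] `<path>` line segment, #ff0000→cut S705 F1050: (65.4309,27.3796) → (65.9924,46.0066)

[2] `<line>` line segment, #ff8800→engrave S251 F2757: (90.0451,90.8728) → (132.2312,49.0920)

[3] `<polygon>` closed polygon, #ff0000→cut S705 F1050: (118.4124,58.4900) → (113.1395,103.3869) → (96.5881,52.7149) → (118.4124,58.4900) (closed)

[4] `<polygon>` regular polygon, #ff0000→cut S705 F1050: (74.8006,38.8379) → (38.3676,41.2050) → (29.3604,76.5863) → (60.2267,96.0861) → (88.3102,72.7562) → (74.8006,38.8379) (closed)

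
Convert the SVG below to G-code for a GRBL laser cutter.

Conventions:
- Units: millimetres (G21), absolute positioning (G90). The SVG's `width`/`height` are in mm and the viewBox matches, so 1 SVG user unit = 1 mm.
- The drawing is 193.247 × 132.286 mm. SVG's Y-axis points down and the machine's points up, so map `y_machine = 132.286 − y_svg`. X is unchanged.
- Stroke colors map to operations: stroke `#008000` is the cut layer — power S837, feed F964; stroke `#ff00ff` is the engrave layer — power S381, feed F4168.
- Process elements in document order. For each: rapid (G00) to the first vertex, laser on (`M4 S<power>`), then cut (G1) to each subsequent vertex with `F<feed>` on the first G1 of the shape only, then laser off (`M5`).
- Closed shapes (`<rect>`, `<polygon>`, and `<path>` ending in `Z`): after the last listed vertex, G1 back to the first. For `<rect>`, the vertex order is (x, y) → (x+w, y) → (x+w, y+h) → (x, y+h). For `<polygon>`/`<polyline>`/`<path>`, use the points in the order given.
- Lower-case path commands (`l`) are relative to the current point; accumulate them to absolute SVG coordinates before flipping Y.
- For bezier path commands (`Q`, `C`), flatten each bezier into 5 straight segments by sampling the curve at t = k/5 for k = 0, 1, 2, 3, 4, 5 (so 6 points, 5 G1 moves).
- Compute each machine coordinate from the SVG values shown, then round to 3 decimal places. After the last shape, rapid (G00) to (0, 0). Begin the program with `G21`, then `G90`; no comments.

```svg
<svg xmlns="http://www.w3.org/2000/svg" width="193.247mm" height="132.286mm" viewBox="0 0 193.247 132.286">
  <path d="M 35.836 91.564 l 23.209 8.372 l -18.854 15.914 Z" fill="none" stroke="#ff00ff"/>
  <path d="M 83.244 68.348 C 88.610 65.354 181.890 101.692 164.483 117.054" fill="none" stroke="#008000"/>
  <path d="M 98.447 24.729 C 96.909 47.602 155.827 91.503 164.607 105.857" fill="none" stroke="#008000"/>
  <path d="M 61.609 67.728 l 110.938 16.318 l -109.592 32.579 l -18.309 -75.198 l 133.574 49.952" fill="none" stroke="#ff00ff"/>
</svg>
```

viewBox `0 0 193.247 132.286` with mm width/height → 1 unit = 1 mm. Flip: y_m = 132.286 − y_svg.

**Shape 1** — `<path>` regular polygon, stroke `#ff00ff` → engrave (S381, F4168). Machine vertices: (35.836,40.722) → (59.045,32.350) → (40.191,16.436) → (35.836,40.722). Closed: final G1 returns to the first vertex.

**Shape 2** — `<path>` cubic bezier, stroke `#008000` → cut (S837, F964). Control points (SVG): P0=(83.244,68.348), P1=(88.610,65.354), P2=(181.890,101.692), P3=(164.483,117.054); sampled at t=k/5. Machine vertices: (83.244,63.938) → (95.424,61.497) → (119.171,52.511) → (144.952,39.875) → (163.234,26.484) → (164.483,15.232). Open path.

**Shape 3** — `<path>` cubic bezier, stroke `#008000` → cut (S837, F964). Control points (SVG): P0=(98.447,24.729), P1=(96.909,47.602), P2=(155.827,91.503), P3=(164.607,105.857); sampled at t=k/5. Machine vertices: (98.447,107.557) → (103.894,91.714) → (118.542,73.253) → (137.083,54.600) → (154.207,38.182) → (164.607,26.429). Open path.

**Shape 4** — `<path>` open polyline, stroke `#ff00ff` → engrave (S381, F4168). Machine vertices: (61.609,64.558) → (172.547,48.240) → (62.955,15.661) → (44.646,90.859) → (178.220,40.907). Open path.

G21
G90
G00 X35.836 Y40.722
M4 S381
G1 X59.045 Y32.350 F4168
G1 X40.191 Y16.436
G1 X35.836 Y40.722
M5
G00 X83.244 Y63.938
M4 S837
G1 X95.424 Y61.497 F964
G1 X119.171 Y52.511
G1 X144.952 Y39.875
G1 X163.234 Y26.484
G1 X164.483 Y15.232
M5
G00 X98.447 Y107.557
M4 S837
G1 X103.894 Y91.714 F964
G1 X118.542 Y73.253
G1 X137.083 Y54.600
G1 X154.207 Y38.182
G1 X164.607 Y26.429
M5
G00 X61.609 Y64.558
M4 S381
G1 X172.547 Y48.240 F4168
G1 X62.955 Y15.661
G1 X44.646 Y90.859
G1 X178.220 Y40.907
M5
G00 X0.000 Y0.000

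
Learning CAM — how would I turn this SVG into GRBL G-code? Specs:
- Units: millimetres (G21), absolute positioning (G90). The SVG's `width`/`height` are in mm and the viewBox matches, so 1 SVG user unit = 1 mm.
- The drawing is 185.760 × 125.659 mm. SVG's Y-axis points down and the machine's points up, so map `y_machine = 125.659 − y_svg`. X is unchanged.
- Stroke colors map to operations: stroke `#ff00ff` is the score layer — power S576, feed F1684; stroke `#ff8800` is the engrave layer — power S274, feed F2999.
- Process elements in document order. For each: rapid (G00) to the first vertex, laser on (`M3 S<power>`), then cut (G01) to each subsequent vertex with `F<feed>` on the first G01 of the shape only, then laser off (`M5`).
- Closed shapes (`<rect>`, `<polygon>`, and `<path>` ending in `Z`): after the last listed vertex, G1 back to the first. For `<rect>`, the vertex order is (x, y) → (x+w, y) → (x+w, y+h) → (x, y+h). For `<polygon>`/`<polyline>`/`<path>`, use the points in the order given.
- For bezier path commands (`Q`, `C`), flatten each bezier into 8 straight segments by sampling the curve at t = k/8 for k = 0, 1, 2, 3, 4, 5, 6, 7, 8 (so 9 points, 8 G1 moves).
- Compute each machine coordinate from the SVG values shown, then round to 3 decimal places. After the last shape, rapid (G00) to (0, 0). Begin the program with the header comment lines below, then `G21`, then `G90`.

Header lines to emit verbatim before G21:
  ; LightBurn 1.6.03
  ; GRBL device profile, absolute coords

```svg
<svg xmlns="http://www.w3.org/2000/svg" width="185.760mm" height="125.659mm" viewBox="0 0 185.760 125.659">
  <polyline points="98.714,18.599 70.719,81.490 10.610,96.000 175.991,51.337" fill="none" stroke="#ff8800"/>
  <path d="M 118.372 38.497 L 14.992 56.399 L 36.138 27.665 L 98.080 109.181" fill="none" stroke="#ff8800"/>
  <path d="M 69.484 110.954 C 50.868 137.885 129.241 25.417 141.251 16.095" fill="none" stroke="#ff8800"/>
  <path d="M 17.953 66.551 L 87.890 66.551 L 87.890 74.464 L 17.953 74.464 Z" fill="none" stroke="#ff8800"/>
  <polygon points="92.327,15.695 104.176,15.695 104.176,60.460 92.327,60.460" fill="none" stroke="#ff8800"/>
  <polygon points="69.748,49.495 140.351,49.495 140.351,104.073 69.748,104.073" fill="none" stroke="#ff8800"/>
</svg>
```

; LightBurn 1.6.03
; GRBL device profile, absolute coords
G21
G90
G00 X98.714 Y107.060
M3 S274
G01 X70.719 Y44.169 F2999
G01 X10.610 Y29.659
G01 X175.991 Y74.322
M5
G00 X118.372 Y87.162
M3 S274
G01 X14.992 Y69.260 F2999
G01 X36.138 Y97.994
G01 X98.080 Y16.478
M5
G00 X69.484 Y14.705
M3 S274
G01 X66.730 Y10.666 F2999
G01 X71.155 Y16.854
G01 X80.844 Y30.426
G01 X93.883 Y48.540
G01 X108.357 Y68.352
G01 X122.353 Y87.022
G01 X133.956 Y101.707
G01 X141.251 Y109.564
M5
G00 X17.953 Y59.108
M3 S274
G01 X87.890 Y59.108 F2999
G01 X87.890 Y51.195
G01 X17.953 Y51.195
G01 X17.953 Y59.108
M5
G00 X92.327 Y109.964
M3 S274
G01 X104.176 Y109.964 F2999
G01 X104.176 Y65.199
G01 X92.327 Y65.199
G01 X92.327 Y109.964
M5
G00 X69.748 Y76.164
M3 S274
G01 X140.351 Y76.164 F2999
G01 X140.351 Y21.586
G01 X69.748 Y21.586
G01 X69.748 Y76.164
M5
G00 X0.000 Y0.000

viewBox `0 0 185.760 125.659` with mm width/height → 1 unit = 1 mm. Flip: y_m = 125.659 − y_svg.

**Shape 1** — `<polyline>` open polyline, stroke `#ff8800` → engrave (S274, F2999). Machine vertices: (98.714,107.060) → (70.719,44.169) → (10.610,29.659) → (175.991,74.322). Open path.

**Shape 2** — `<path>` open polyline, stroke `#ff8800` → engrave (S274, F2999). Machine vertices: (118.372,87.162) → (14.992,69.260) → (36.138,97.994) → (98.080,16.478). Open path.

**Shape 3** — `<path>` cubic bezier, stroke `#ff8800` → engrave (S274, F2999). Control points (SVG): P0=(69.484,110.954), P1=(50.868,137.885), P2=(129.241,25.417), P3=(141.251,16.095); sampled at t=k/8. Machine vertices: (69.484,14.705) → (66.730,10.666) → (71.155,16.854) → (80.844,30.426) → (93.883,48.540) → (108.357,68.352) → (122.353,87.022) → (133.956,101.707) → (141.251,109.564). Open path.

**Shape 4** — `<path>` rectangle, stroke `#ff8800` → engrave (S274, F2999). Machine vertices: (17.953,59.108) → (87.890,59.108) → (87.890,51.195) → (17.953,51.195) → (17.953,59.108). Closed: final G1 returns to the first vertex.

**Shape 5** — `<polygon>` rectangle, stroke `#ff8800` → engrave (S274, F2999). Machine vertices: (92.327,109.964) → (104.176,109.964) → (104.176,65.199) → (92.327,65.199) → (92.327,109.964). Closed: final G1 returns to the first vertex.

**Shape 6** — `<polygon>` rectangle, stroke `#ff8800` → engrave (S274, F2999). Machine vertices: (69.748,76.164) → (140.351,76.164) → (140.351,21.586) → (69.748,21.586) → (69.748,76.164). Closed: final G1 returns to the first vertex.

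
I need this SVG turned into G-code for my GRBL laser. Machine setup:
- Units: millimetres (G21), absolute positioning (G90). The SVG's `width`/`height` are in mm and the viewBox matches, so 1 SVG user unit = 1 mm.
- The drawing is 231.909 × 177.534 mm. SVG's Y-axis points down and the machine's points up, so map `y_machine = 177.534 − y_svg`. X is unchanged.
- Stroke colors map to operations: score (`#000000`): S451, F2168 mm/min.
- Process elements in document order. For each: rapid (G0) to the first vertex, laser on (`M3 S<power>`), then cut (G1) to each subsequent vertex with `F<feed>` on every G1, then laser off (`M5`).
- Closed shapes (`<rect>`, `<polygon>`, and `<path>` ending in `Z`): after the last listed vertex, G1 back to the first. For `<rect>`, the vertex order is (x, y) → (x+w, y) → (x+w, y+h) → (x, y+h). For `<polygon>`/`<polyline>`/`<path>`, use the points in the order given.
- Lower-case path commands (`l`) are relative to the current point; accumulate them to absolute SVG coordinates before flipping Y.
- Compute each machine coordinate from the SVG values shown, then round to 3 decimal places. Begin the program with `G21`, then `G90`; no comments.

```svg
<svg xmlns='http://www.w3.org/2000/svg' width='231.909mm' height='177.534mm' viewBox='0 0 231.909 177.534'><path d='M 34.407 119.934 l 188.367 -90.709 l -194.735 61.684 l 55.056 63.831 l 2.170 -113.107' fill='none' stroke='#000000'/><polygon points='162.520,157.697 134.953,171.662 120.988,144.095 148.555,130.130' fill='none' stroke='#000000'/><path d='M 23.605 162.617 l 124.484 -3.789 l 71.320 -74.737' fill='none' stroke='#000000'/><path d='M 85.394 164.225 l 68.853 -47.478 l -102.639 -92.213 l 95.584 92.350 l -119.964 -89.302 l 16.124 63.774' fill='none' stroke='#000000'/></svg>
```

G21
G90
G0 X34.407 Y57.600
M3 S451
G1 X222.774 Y148.309 F2168
G1 X28.039 Y86.625 F2168
G1 X83.095 Y22.794 F2168
G1 X85.265 Y135.901 F2168
M5
G0 X162.520 Y19.837
M3 S451
G1 X134.953 Y5.872 F2168
G1 X120.988 Y33.439 F2168
G1 X148.555 Y47.404 F2168
G1 X162.520 Y19.837 F2168
M5
G0 X23.605 Y14.917
M3 S451
G1 X148.089 Y18.706 F2168
G1 X219.409 Y93.443 F2168
M5
G0 X85.394 Y13.309
M3 S451
G1 X154.247 Y60.787 F2168
G1 X51.608 Y153.000 F2168
G1 X147.192 Y60.650 F2168
G1 X27.228 Y149.952 F2168
G1 X43.352 Y86.178 F2168
M5

Since the viewBox matches the mm dimensions, user units are millimetres directly. The only transform is the Y-flip y_m = 177.534 − y_svg.

Shape 1 is a open polyline drawn with `<path>`. Its stroke #000000 means score at S451, F2168. After flipping Y the toolpath is (34.407,57.600) → (222.774,148.309) → (28.039,86.625) → (83.095,22.794) → (85.265,135.901).

Shape 2 is a regular polygon drawn with `<polygon>`. Its stroke #000000 means score at S451, F2168. After flipping Y the toolpath is (162.520,19.837) → (134.953,5.872) → (120.988,33.439) → (148.555,47.404) → (162.520,19.837), returning to the start.

Shape 3 is a open polyline drawn with `<path>`. Its stroke #000000 means score at S451, F2168. After flipping Y the toolpath is (23.605,14.917) → (148.089,18.706) → (219.409,93.443).

Shape 4 is a open polyline drawn with `<path>`. Its stroke #000000 means score at S451, F2168. After flipping Y the toolpath is (85.394,13.309) → (154.247,60.787) → (51.608,153.000) → (147.192,60.650) → (27.228,149.952) → (43.352,86.178).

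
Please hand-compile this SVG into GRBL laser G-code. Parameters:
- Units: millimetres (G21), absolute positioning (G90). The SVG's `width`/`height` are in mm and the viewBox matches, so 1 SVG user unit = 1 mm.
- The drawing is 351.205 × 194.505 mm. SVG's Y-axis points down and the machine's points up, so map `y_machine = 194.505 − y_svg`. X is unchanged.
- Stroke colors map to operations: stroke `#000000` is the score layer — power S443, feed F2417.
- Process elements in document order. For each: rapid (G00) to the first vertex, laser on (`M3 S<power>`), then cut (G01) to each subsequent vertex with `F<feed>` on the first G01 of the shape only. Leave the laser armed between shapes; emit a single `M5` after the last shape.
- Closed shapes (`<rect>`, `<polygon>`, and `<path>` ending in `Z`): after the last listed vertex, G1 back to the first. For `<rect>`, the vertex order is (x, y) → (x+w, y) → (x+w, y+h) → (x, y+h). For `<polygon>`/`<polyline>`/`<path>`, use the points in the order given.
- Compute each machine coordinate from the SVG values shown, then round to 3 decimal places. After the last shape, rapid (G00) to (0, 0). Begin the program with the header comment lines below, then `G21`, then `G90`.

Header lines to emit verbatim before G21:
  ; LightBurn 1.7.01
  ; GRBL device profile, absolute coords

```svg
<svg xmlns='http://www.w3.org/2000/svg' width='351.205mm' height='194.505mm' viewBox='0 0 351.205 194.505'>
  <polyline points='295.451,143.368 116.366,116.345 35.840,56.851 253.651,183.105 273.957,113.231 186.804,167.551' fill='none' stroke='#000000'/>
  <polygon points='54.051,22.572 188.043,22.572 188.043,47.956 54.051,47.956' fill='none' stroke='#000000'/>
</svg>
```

; LightBurn 1.7.01
; GRBL device profile, absolute coords
G21
G90
G00 X295.451 Y51.137
M3 S443
G01 X116.366 Y78.160 F2417
G01 X35.840 Y137.654
G01 X253.651 Y11.400
G01 X273.957 Y81.274
G01 X186.804 Y26.954
G00 X54.051 Y171.933
M3 S443
G01 X188.043 Y171.933 F2417
G01 X188.043 Y146.549
G01 X54.051 Y146.549
G01 X54.051 Y171.933
M5
G00 X0.000 Y0.000

1 u = 1 mm; y_m = 194.505 − y.

[1] `<polyline>` open polyline, #000000→score S443 F2417: (295.451,51.137) → (116.366,78.160) → (35.840,137.654) → (253.651,11.400) → (273.957,81.274) → (186.804,26.954)

[2] `<polygon>` rectangle, #000000→score S443 F2417: (54.051,171.933) → (188.043,171.933) → (188.043,146.549) → (54.051,146.549) → (54.051,171.933) (closed)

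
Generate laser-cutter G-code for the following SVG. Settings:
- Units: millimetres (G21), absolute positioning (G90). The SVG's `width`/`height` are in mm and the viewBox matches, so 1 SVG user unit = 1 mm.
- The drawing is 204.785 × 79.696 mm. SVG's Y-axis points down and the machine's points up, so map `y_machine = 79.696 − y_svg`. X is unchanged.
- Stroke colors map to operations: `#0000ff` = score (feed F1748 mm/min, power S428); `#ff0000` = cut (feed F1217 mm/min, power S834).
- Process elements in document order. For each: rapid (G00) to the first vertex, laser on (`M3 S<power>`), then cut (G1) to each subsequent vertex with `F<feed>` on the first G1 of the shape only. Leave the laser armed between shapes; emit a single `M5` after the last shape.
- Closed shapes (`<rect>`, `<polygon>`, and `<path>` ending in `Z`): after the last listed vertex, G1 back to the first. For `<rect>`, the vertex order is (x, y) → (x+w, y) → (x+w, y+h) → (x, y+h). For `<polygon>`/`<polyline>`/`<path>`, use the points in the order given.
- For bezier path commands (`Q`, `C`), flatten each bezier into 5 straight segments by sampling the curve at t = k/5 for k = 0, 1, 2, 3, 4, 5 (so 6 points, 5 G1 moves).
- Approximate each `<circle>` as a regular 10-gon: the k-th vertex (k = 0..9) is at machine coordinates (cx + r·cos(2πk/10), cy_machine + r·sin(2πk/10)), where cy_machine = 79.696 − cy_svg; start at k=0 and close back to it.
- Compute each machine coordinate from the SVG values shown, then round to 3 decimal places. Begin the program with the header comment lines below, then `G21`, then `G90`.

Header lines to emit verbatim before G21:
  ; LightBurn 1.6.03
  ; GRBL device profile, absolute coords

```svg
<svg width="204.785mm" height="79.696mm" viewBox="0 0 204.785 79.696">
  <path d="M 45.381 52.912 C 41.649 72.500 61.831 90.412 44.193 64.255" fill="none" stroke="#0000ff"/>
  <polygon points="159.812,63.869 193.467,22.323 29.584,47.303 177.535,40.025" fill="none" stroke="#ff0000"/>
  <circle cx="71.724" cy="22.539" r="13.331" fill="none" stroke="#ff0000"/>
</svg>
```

; LightBurn 1.6.03
; GRBL device profile, absolute coords
G21
G90
G00 X45.381 Y26.784
M3 S428
G1 X45.518 Y15.571 F1748
G1 X48.430 Y6.796
G1 X51.156 Y2.493
G1 X50.731 Y4.696
G1 X44.193 Y15.441
G00 X159.812 Y15.827
M3 S834
G1 X193.467 Y57.373 F1217
G1 X29.584 Y32.393
G1 X177.535 Y39.671
G1 X159.812 Y15.827
G00 X85.055 Y57.157
M3 S834
G1 X82.509 Y64.993 F1217
G1 X75.844 Y69.836
G1 X67.604 Y69.836
G1 X60.939 Y64.993
G1 X58.393 Y57.157
G1 X60.939 Y49.321
G1 X67.604 Y44.478
G1 X75.844 Y44.478
G1 X82.509 Y49.321
G1 X85.055 Y57.157
M5

Since the viewBox matches the mm dimensions, user units are millimetres directly. The only transform is the Y-flip y_m = 79.696 − y_svg.

Shape 1 is a cubic bezier drawn with `<path>`. Its stroke #0000ff means score at S428, F1748. After flipping Y the toolpath is (45.381,26.784) → (45.518,15.571) → (48.430,6.796) → (51.156,2.493) → (50.731,4.696) → (44.193,15.441).

Shape 2 is a closed polygon drawn with `<polygon>`. Its stroke #ff0000 means cut at S834, F1217. After flipping Y the toolpath is (159.812,15.827) → (193.467,57.373) → (29.584,32.393) → (177.535,39.671) → (159.812,15.827), returning to the start.

Shape 3 is a circle drawn with `<circle>`. Its stroke #ff0000 means cut at S834, F1217. After flipping Y the toolpath is (85.055,57.157) → (82.509,64.993) → (75.844,69.836) → (67.604,69.836) → (60.939,64.993) → (58.393,57.157) → (60.939,49.321) → (67.604,44.478) → (75.844,44.478) → (82.509,49.321) → (85.055,57.157), returning to the start.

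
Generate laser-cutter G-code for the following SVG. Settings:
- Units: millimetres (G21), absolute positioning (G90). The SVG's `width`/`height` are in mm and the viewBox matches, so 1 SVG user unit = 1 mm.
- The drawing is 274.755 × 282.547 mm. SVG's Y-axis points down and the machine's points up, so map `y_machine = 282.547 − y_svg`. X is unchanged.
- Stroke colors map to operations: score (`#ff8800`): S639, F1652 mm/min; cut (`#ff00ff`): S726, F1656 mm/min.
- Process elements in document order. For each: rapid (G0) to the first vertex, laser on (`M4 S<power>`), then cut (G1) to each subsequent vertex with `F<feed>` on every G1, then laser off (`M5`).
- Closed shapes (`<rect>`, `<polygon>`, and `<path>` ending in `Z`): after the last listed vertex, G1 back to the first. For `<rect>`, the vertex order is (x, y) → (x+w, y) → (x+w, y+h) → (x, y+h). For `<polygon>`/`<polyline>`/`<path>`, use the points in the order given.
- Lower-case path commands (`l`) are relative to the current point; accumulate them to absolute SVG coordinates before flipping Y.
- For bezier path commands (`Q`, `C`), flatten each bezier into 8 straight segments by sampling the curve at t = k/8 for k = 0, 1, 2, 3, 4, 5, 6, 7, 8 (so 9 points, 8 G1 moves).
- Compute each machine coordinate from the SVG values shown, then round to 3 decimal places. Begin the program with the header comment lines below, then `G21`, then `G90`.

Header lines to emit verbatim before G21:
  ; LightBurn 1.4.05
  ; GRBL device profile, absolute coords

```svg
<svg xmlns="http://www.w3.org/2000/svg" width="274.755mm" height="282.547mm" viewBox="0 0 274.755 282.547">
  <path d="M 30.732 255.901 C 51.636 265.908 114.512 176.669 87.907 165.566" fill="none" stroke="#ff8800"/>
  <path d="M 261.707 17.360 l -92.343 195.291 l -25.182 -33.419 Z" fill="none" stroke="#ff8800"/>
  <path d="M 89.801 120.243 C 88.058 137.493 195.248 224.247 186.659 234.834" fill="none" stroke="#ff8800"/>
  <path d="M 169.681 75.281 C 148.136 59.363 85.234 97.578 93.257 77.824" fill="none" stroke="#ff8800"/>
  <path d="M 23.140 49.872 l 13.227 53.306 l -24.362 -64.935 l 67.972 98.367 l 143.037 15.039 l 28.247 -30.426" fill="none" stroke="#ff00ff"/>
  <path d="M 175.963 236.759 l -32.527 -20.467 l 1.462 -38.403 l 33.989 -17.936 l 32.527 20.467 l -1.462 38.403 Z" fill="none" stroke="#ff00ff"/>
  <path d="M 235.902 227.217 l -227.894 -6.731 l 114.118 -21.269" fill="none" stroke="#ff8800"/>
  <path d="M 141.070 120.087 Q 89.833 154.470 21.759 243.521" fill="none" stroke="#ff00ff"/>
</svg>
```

; LightBurn 1.4.05
; GRBL device profile, absolute coords
G21
G90
G0 X30.732 Y26.646
M4 S639
G1 X40.282 Y27.199 F1652
G1 X52.226 Y34.978 F1652
G1 X65.024 Y47.903 F1652
G1 X77.135 Y63.897 F1652
G1 X87.020 Y80.881 F1652
G1 X93.137 Y96.775 F1652
G1 X93.946 Y109.501 F1652
G1 X87.907 Y116.981 F1652
M5
G0 X261.707 Y265.187
M4 S639
G1 X169.364 Y69.896 F1652
G1 X144.182 Y103.315 F1652
G1 X261.707 Y265.187 F1652
M5
G0 X89.801 Y162.304
M4 S639
G1 X93.815 Y152.862 F1652
G1 X105.408 Y138.611 F1652
G1 X121.946 Y121.258 F1652
G1 X140.797 Y102.510 F1652
G1 X159.327 Y84.074 F1652
G1 X174.903 Y67.658 F1652
G1 X184.892 Y54.969 F1652
G1 X186.659 Y47.713 F1652
M5
G0 X169.681 Y207.266
M4 S639
G1 X159.882 Y210.917 F1652
G1 X147.522 Y210.806 F1652
G1 X133.917 Y208.248 F1652
G1 X120.381 Y204.556 F1652
G1 X108.231 Y201.044 F1652
G1 X98.784 Y199.025 F1652
G1 X93.354 Y199.814 F1652
G1 X93.257 Y204.723 F1652
M5
G0 X23.140 Y232.675
M4 S726
G1 X36.367 Y179.369 F1656
G1 X12.005 Y244.304 F1656
G1 X79.977 Y145.937 F1656
G1 X223.014 Y130.898 F1656
G1 X251.261 Y161.324 F1656
M5
G0 X175.963 Y45.788
M4 S726
G1 X143.436 Y66.255 F1656
G1 X144.898 Y104.658 F1656
G1 X178.887 Y122.594 F1656
G1 X211.414 Y102.127 F1656
G1 X209.952 Y63.724 F1656
G1 X175.963 Y45.788 F1656
M5
G0 X235.902 Y55.330
M4 S639
G1 X8.008 Y62.061 F1652
G1 X122.126 Y83.330 F1652
M5
G0 X141.070 Y162.460
M4 S726
G1 X127.998 Y153.010 F1656
G1 X114.399 Y141.852 F1656
G1 X100.275 Y128.985 F1656
G1 X85.624 Y114.410 F1656
G1 X70.447 Y98.127 F1656
G1 X54.744 Y80.135 F1656
G1 X38.514 Y60.435 F1656
G1 X21.759 Y39.026 F1656
M5

1 u = 1 mm; y_m = 282.547 − y.

[1] `<path>` cubic bezier, #ff8800→score S639 F1652: (30.732,26.646) → (40.282,27.199) → (52.226,34.978) → (65.024,47.903) → (77.135,63.897) → (87.020,80.881) → (93.137,96.775) → (93.946,109.501) → (87.907,116.981)

[2] `<path>` closed polygon, #ff8800→score S639 F1652: (261.707,265.187) → (169.364,69.896) → (144.182,103.315) → (261.707,265.187) (closed)

[3] `<path>` cubic bezier, #ff8800→score S639 F1652: (89.801,162.304) → (93.815,152.862) → (105.408,138.611) → (121.946,121.258) → (140.797,102.510) → (159.327,84.074) → (174.903,67.658) → (184.892,54.969) → (186.659,47.713)

[4] `<path>` cubic bezier, #ff8800→score S639 F1652: (169.681,207.266) → (159.882,210.917) → (147.522,210.806) → (133.917,208.248) → (120.381,204.556) → (108.231,201.044) → (98.784,199.025) → (93.354,199.814) → (93.257,204.723)

[5] `<path>` open polyline, #ff00ff→cut S726 F1656: (23.140,232.675) → (36.367,179.369) → (12.005,244.304) → (79.977,145.937) → (223.014,130.898) → (251.261,161.324)

[6] `<path>` regular polygon, #ff00ff→cut S726 F1656: (175.963,45.788) → (143.436,66.255) → (144.898,104.658) → (178.887,122.594) → (211.414,102.127) → (209.952,63.724) → (175.963,45.788) (closed)

[7] `<path>` open polyline, #ff8800→score S639 F1652: (235.902,55.330) → (8.008,62.061) → (122.126,83.330)

[8] `<path>` quadratic bezier, #ff00ff→cut S726 F1656: (141.070,162.460) → (127.998,153.010) → (114.399,141.852) → (100.275,128.985) → (85.624,114.410) → (70.447,98.127) → (54.744,80.135) → (38.514,60.435) → (21.759,39.026)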